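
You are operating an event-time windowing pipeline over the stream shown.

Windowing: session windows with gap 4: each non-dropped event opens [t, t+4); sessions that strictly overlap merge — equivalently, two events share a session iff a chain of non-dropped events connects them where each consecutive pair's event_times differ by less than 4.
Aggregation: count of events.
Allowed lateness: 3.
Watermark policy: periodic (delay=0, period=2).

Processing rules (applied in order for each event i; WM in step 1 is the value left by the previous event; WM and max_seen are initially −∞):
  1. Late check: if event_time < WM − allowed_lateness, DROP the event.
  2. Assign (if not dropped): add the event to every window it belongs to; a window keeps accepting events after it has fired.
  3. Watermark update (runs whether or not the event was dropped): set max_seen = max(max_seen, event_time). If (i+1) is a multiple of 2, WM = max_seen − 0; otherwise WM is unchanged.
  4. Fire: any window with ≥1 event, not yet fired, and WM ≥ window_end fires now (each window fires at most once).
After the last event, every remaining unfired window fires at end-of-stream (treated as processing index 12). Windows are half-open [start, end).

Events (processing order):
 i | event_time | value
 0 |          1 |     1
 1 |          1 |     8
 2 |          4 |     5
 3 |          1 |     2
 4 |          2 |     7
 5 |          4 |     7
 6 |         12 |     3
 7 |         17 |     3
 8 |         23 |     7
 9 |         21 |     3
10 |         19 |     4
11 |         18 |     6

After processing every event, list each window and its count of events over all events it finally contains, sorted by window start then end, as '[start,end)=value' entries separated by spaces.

i=0 t=1 v=1: → [1,5); WM=−∞
i=1 t=1 v=8: → [1,5); WM=1
i=2 t=4 v=5: → [1,8); WM=1
i=3 t=1 v=2: → [1,8); WM=4
i=4 t=2 v=7: → [1,8); WM=4
i=5 t=4 v=7: → [1,8); WM=4
i=6 t=12 v=3: → [12,16); WM=4
i=7 t=17 v=3: → [17,21); WM=17
i=8 t=23 v=7: → [23,27); WM=17
i=9 t=21 v=3: → [21,27); WM=23
i=10 t=19 v=4: DROP (t<23-3); WM=23
i=11 t=18 v=6: DROP (t<23-3); WM=23

[1,8)=6 [12,16)=1 [17,21)=1 [21,27)=2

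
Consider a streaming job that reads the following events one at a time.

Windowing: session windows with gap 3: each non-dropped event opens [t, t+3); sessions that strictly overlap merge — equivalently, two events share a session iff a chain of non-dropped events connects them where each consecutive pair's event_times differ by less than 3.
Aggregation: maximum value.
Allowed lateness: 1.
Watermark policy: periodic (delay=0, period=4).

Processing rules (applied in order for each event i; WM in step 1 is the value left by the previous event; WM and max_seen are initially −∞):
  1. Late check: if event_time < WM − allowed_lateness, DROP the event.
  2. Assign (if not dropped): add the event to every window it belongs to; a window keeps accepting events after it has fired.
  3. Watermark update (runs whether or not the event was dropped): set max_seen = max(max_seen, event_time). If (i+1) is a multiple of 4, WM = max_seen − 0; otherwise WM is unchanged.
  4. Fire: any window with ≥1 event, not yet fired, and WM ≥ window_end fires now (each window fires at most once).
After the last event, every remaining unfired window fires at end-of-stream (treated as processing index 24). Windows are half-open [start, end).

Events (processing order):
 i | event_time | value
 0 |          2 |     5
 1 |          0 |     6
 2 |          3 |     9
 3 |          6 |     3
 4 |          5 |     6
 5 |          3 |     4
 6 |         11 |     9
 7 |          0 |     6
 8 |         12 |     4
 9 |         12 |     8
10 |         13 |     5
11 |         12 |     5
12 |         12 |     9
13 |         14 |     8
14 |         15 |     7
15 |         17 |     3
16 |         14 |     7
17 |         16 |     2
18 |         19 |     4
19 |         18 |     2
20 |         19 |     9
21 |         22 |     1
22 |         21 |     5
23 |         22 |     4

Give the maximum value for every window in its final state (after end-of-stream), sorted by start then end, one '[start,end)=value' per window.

[0,9)=9 [11,25)=9

i=0 t=2 v=5: → [2,5); WM=−∞
i=1 t=0 v=6: → [0,5); WM=−∞
i=2 t=3 v=9: → [0,6); WM=−∞
i=3 t=6 v=3: → [6,9); WM=6
i=4 t=5 v=6: → [0,9); WM=6
i=5 t=3 v=4: DROP (t<6-1); WM=6
i=6 t=11 v=9: → [11,14); WM=6
i=7 t=0 v=6: DROP (t<6-1); WM=11
i=8 t=12 v=4: → [11,15); WM=11
i=9 t=12 v=8: → [11,15); WM=11
i=10 t=13 v=5: → [11,16); WM=11
i=11 t=12 v=5: → [11,16); WM=13
i=12 t=12 v=9: → [11,16); WM=13
i=13 t=14 v=8: → [11,17); WM=13
i=14 t=15 v=7: → [11,18); WM=13
i=15 t=17 v=3: → [11,20); WM=17
i=16 t=14 v=7: DROP (t<17-1); WM=17
i=17 t=16 v=2: → [11,20); WM=17
i=18 t=19 v=4: → [11,22); WM=17
i=19 t=18 v=2: → [11,22); WM=19
i=20 t=19 v=9: → [11,22); WM=19
i=21 t=22 v=1: → [22,25); WM=19
i=22 t=21 v=5: → [11,25); WM=19
i=23 t=22 v=4: → [11,25); WM=22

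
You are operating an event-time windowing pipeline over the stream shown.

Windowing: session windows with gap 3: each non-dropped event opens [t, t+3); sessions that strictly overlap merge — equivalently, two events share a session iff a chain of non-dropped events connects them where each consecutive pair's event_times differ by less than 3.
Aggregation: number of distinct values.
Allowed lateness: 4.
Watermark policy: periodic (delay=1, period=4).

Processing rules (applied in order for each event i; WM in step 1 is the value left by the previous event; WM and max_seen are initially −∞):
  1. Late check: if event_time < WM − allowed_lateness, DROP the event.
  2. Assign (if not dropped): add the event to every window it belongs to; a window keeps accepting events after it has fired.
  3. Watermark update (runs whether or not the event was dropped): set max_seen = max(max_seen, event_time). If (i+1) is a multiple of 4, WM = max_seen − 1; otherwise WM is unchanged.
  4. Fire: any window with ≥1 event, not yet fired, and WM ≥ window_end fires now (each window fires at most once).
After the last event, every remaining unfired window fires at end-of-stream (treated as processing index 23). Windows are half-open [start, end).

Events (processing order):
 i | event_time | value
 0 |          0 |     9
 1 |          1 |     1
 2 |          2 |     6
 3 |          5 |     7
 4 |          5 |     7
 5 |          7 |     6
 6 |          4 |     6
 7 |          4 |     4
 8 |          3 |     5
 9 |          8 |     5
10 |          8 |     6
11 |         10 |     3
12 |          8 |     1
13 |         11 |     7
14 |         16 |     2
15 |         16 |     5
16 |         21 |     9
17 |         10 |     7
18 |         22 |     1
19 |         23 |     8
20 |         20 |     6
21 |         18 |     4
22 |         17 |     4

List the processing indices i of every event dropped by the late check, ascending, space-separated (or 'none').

i=0 t=0 v=9: → [0,3); WM=−∞
i=1 t=1 v=1: → [0,4); WM=−∞
i=2 t=2 v=6: → [0,5); WM=−∞
i=3 t=5 v=7: → [5,8); WM=4
i=4 t=5 v=7: → [5,8); WM=4
i=5 t=7 v=6: → [5,10); WM=4
i=6 t=4 v=6: → [0,10); WM=4
i=7 t=4 v=4: → [0,10); WM=6
i=8 t=3 v=5: → [0,10); WM=6
i=9 t=8 v=5: → [0,11); WM=6
i=10 t=8 v=6: → [0,11); WM=6
i=11 t=10 v=3: → [0,13); WM=9
i=12 t=8 v=1: → [0,13); WM=9
i=13 t=11 v=7: → [0,14); WM=9
i=14 t=16 v=2: → [16,19); WM=9
i=15 t=16 v=5: → [16,19); WM=15
i=16 t=21 v=9: → [21,24); WM=15
i=17 t=10 v=7: DROP (t<15-4); WM=15
i=18 t=22 v=1: → [21,25); WM=15
i=19 t=23 v=8: → [21,26); WM=22
i=20 t=20 v=6: → [20,26); WM=22
i=21 t=18 v=4: → [16,26); WM=22
i=22 t=17 v=4: DROP (t<22-4); WM=22

17 22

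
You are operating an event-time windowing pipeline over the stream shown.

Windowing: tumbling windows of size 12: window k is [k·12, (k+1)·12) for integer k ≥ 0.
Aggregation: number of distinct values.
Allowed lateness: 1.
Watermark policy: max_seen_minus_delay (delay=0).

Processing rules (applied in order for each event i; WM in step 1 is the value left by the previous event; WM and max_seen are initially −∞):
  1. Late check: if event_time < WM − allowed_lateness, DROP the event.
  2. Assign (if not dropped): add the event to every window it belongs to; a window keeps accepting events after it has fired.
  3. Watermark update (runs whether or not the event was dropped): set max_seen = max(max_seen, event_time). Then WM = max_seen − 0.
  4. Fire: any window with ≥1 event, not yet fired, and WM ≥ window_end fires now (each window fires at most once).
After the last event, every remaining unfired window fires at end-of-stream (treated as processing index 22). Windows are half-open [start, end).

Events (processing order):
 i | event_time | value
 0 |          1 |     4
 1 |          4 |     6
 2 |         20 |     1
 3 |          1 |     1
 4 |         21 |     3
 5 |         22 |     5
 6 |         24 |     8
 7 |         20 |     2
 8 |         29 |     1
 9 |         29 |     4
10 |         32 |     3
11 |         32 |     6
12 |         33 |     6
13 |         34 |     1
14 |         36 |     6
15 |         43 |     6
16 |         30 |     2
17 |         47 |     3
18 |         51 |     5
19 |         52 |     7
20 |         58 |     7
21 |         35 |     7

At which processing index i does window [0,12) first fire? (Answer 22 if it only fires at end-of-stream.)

i=0 t=1 v=4: → [0,12); WM=1
i=1 t=4 v=6: → [0,12); WM=4
i=2 t=20 v=1: → [12,24); WM=20; [0,12) fires=2
i=3 t=1 v=1: DROP (t<20-1); WM=20
i=4 t=21 v=3: → [12,24); WM=21
i=5 t=22 v=5: → [12,24); WM=22
i=6 t=24 v=8: → [24,36); WM=24; [12,24) fires=3
i=7 t=20 v=2: DROP (t<24-1); WM=24
i=8 t=29 v=1: → [24,36); WM=29
i=9 t=29 v=4: → [24,36); WM=29
i=10 t=32 v=3: → [24,36); WM=32
i=11 t=32 v=6: → [24,36); WM=32
i=12 t=33 v=6: → [24,36); WM=33
i=13 t=34 v=1: → [24,36); WM=34
i=14 t=36 v=6: → [36,48); WM=36; [24,36) fires=5
i=15 t=43 v=6: → [36,48); WM=43
i=16 t=30 v=2: DROP (t<43-1); WM=43
i=17 t=47 v=3: → [36,48); WM=47
i=18 t=51 v=5: → [48,60); WM=51; [36,48) fires=2
i=19 t=52 v=7: → [48,60); WM=52
i=20 t=58 v=7: → [48,60); WM=58
i=21 t=35 v=7: DROP (t<58-1); WM=58

2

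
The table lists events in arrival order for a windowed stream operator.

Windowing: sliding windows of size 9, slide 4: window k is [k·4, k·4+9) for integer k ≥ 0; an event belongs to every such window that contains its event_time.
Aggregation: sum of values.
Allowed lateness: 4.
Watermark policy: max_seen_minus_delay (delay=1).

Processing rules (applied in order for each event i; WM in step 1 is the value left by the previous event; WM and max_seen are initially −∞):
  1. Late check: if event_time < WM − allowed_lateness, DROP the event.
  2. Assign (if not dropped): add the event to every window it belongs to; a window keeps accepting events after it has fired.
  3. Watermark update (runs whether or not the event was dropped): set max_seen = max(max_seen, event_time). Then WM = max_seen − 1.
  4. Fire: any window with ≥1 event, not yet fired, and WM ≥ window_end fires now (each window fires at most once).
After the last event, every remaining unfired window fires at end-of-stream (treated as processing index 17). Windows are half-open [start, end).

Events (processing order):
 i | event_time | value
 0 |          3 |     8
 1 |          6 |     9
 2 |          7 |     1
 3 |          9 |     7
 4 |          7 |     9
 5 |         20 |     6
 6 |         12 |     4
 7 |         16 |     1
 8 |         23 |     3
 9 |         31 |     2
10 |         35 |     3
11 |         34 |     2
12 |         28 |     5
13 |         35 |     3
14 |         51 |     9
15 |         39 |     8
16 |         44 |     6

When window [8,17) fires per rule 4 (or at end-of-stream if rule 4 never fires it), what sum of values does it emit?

7

i=0 t=3 v=8: → [0,9); WM=2
i=1 t=6 v=9: → [4,13),[0,9); WM=5
i=2 t=7 v=1: → [4,13),[0,9); WM=6
i=3 t=9 v=7: → [8,17),[4,13); WM=8
i=4 t=7 v=9: → [4,13),[0,9); WM=8
i=5 t=20 v=6: → [20,29),[16,25),[12,21); WM=19; [0,9) fires=27 [4,13) fires=26 [8,17) fires=7
i=6 t=12 v=4: DROP (t<19-4); WM=19
i=7 t=16 v=1: → [16,25),[12,21),[8,17); WM=19
i=8 t=23 v=3: → [20,29),[16,25); WM=22; [12,21) fires=7
i=9 t=31 v=2: → [28,37),[24,33); WM=30; [16,25) fires=10 [20,29) fires=9
i=10 t=35 v=3: → [32,41),[28,37); WM=34; [24,33) fires=2
i=11 t=34 v=2: → [32,41),[28,37); WM=34
i=12 t=28 v=5: DROP (t<34-4); WM=34
i=13 t=35 v=3: → [32,41),[28,37); WM=34
i=14 t=51 v=9: → [48,57),[44,53); WM=50; [28,37) fires=10 [32,41) fires=8
i=15 t=39 v=8: DROP (t<50-4); WM=50
i=16 t=44 v=6: DROP (t<50-4); WM=50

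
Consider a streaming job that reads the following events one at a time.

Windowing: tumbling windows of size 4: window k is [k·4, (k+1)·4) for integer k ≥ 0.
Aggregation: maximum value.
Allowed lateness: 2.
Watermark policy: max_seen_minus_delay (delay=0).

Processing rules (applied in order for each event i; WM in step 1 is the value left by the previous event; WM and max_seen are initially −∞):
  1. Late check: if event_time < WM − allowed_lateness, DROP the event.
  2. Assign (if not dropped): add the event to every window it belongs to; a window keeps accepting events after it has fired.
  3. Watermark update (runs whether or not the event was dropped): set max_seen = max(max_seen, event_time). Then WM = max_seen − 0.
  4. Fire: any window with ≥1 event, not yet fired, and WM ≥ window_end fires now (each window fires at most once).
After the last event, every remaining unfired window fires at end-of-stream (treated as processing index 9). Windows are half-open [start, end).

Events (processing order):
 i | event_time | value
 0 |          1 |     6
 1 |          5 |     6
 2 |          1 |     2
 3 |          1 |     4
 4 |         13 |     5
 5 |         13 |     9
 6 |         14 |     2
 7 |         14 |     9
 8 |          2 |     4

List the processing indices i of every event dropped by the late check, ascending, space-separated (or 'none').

2 3 8

i=0 t=1 v=6: → [0,4); WM=1
i=1 t=5 v=6: → [4,8); WM=5; [0,4) fires=6
i=2 t=1 v=2: DROP (t<5-2); WM=5
i=3 t=1 v=4: DROP (t<5-2); WM=5
i=4 t=13 v=5: → [12,16); WM=13; [4,8) fires=6
i=5 t=13 v=9: → [12,16); WM=13
i=6 t=14 v=2: → [12,16); WM=14
i=7 t=14 v=9: → [12,16); WM=14
i=8 t=2 v=4: DROP (t<14-2); WM=14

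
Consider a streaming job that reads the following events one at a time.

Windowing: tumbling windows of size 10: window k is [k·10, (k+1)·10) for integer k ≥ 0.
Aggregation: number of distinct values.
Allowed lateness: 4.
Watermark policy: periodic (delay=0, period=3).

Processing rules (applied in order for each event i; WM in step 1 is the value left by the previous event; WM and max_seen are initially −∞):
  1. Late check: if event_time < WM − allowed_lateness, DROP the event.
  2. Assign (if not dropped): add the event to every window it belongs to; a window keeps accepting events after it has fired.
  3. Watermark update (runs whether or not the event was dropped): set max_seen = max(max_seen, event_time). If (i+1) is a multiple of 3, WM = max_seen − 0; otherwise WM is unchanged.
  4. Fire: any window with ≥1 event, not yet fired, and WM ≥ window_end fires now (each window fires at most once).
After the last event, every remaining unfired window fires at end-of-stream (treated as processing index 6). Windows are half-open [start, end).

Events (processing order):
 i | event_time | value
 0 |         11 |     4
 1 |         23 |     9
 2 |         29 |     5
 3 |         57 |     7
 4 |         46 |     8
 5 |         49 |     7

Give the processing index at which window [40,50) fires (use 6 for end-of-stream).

i=0 t=11 v=4: → [10,20); WM=−∞
i=1 t=23 v=9: → [20,30); WM=−∞
i=2 t=29 v=5: → [20,30); WM=29; [10,20) fires=1
i=3 t=57 v=7: → [50,60); WM=29
i=4 t=46 v=8: → [40,50); WM=29
i=5 t=49 v=7: → [40,50); WM=57; [20,30) fires=2 [40,50) fires=2

5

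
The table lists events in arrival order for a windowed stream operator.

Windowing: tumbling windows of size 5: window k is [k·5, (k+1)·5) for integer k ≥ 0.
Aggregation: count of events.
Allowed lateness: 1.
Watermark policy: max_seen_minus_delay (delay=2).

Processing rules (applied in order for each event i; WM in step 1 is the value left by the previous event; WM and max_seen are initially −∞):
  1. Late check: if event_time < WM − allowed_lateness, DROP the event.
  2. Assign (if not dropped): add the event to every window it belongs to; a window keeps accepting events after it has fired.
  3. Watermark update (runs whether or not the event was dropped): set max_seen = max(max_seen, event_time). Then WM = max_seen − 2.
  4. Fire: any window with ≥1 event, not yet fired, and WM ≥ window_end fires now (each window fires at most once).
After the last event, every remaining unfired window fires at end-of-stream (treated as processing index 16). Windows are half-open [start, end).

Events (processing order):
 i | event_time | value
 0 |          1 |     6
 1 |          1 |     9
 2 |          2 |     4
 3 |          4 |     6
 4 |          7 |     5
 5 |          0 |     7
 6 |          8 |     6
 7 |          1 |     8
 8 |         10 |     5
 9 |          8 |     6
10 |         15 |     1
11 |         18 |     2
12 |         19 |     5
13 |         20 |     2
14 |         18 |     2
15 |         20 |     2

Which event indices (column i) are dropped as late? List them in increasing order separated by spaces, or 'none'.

i=0 t=1 v=6: → [0,5); WM=-1
i=1 t=1 v=9: → [0,5); WM=-1
i=2 t=2 v=4: → [0,5); WM=0
i=3 t=4 v=6: → [0,5); WM=2
i=4 t=7 v=5: → [5,10); WM=5; [0,5) fires=4
i=5 t=0 v=7: DROP (t<5-1); WM=5
i=6 t=8 v=6: → [5,10); WM=6
i=7 t=1 v=8: DROP (t<6-1); WM=6
i=8 t=10 v=5: → [10,15); WM=8
i=9 t=8 v=6: → [5,10); WM=8
i=10 t=15 v=1: → [15,20); WM=13; [5,10) fires=3
i=11 t=18 v=2: → [15,20); WM=16; [10,15) fires=1
i=12 t=19 v=5: → [15,20); WM=17
i=13 t=20 v=2: → [20,25); WM=18
i=14 t=18 v=2: → [15,20); WM=18
i=15 t=20 v=2: → [20,25); WM=18

5 7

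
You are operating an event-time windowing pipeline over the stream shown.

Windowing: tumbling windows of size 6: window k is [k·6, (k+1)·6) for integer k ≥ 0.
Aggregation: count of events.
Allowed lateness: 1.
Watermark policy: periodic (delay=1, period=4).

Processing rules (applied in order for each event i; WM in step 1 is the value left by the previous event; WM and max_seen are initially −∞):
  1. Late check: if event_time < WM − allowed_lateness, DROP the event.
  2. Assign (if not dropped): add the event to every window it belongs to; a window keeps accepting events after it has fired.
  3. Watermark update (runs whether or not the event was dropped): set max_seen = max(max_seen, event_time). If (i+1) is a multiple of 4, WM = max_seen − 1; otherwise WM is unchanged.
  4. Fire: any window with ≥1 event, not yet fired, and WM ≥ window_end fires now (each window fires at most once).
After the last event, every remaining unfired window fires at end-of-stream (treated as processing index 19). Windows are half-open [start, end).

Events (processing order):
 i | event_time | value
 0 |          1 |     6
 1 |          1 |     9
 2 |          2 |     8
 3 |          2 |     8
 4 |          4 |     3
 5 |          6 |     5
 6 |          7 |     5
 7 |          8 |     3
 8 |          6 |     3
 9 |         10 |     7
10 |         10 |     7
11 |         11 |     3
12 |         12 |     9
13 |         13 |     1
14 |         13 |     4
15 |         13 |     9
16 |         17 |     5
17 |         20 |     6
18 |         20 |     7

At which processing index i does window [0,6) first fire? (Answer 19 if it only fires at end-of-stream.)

i=0 t=1 v=6: → [0,6); WM=−∞
i=1 t=1 v=9: → [0,6); WM=−∞
i=2 t=2 v=8: → [0,6); WM=−∞
i=3 t=2 v=8: → [0,6); WM=1
i=4 t=4 v=3: → [0,6); WM=1
i=5 t=6 v=5: → [6,12); WM=1
i=6 t=7 v=5: → [6,12); WM=1
i=7 t=8 v=3: → [6,12); WM=7; [0,6) fires=5
i=8 t=6 v=3: → [6,12); WM=7
i=9 t=10 v=7: → [6,12); WM=7
i=10 t=10 v=7: → [6,12); WM=7
i=11 t=11 v=3: → [6,12); WM=10
i=12 t=12 v=9: → [12,18); WM=10
i=13 t=13 v=1: → [12,18); WM=10
i=14 t=13 v=4: → [12,18); WM=10
i=15 t=13 v=9: → [12,18); WM=12; [6,12) fires=7
i=16 t=17 v=5: → [12,18); WM=12
i=17 t=20 v=6: → [18,24); WM=12
i=18 t=20 v=7: → [18,24); WM=12

7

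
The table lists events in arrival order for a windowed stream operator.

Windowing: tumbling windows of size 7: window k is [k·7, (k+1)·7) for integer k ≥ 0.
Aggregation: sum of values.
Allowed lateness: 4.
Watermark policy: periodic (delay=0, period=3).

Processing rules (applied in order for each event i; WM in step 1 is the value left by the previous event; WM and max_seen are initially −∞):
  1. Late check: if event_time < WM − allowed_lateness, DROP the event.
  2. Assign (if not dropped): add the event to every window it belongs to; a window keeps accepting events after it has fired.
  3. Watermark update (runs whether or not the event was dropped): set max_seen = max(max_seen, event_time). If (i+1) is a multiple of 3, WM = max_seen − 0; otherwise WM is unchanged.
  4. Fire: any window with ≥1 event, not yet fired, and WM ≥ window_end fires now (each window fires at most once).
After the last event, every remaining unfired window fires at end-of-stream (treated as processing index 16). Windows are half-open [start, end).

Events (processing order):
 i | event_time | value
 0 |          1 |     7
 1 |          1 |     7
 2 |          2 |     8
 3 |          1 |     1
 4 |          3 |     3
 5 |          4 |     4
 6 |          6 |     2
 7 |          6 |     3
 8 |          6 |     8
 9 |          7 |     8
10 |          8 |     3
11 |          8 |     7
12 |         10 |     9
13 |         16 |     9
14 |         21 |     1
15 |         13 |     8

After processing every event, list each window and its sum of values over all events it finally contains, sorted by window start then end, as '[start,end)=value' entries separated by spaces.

[0,7)=43 [7,14)=27 [14,21)=9 [21,28)=1

i=0 t=1 v=7: → [0,7); WM=−∞
i=1 t=1 v=7: → [0,7); WM=−∞
i=2 t=2 v=8: → [0,7); WM=2
i=3 t=1 v=1: → [0,7); WM=2
i=4 t=3 v=3: → [0,7); WM=2
i=5 t=4 v=4: → [0,7); WM=4
i=6 t=6 v=2: → [0,7); WM=4
i=7 t=6 v=3: → [0,7); WM=4
i=8 t=6 v=8: → [0,7); WM=6
i=9 t=7 v=8: → [7,14); WM=6
i=10 t=8 v=3: → [7,14); WM=6
i=11 t=8 v=7: → [7,14); WM=8; [0,7) fires=43
i=12 t=10 v=9: → [7,14); WM=8
i=13 t=16 v=9: → [14,21); WM=8
i=14 t=21 v=1: → [21,28); WM=21; [7,14) fires=27 [14,21) fires=9
i=15 t=13 v=8: DROP (t<21-4); WM=21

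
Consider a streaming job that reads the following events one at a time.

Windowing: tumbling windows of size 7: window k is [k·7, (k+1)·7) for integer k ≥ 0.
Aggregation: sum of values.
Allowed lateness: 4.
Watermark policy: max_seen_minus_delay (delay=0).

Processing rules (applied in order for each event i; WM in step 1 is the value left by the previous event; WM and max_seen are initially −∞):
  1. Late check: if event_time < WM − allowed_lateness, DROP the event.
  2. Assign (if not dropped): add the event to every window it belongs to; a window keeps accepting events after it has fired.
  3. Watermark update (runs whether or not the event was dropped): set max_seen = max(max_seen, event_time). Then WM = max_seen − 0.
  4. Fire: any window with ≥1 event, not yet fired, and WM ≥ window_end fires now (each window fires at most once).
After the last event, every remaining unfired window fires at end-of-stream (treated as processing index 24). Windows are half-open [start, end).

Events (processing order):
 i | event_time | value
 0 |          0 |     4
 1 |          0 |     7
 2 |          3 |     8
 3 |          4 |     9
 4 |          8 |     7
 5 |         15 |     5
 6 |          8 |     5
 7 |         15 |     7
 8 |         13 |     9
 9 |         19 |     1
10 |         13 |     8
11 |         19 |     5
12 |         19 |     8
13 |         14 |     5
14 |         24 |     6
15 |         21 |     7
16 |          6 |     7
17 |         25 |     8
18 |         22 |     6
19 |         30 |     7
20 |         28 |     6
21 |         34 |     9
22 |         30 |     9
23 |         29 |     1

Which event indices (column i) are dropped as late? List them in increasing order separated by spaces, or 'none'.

6 10 13 16 23

i=0 t=0 v=4: → [0,7); WM=0
i=1 t=0 v=7: → [0,7); WM=0
i=2 t=3 v=8: → [0,7); WM=3
i=3 t=4 v=9: → [0,7); WM=4
i=4 t=8 v=7: → [7,14); WM=8; [0,7) fires=28
i=5 t=15 v=5: → [14,21); WM=15; [7,14) fires=7
i=6 t=8 v=5: DROP (t<15-4); WM=15
i=7 t=15 v=7: → [14,21); WM=15
i=8 t=13 v=9: → [7,14); WM=15
i=9 t=19 v=1: → [14,21); WM=19
i=10 t=13 v=8: DROP (t<19-4); WM=19
i=11 t=19 v=5: → [14,21); WM=19
i=12 t=19 v=8: → [14,21); WM=19
i=13 t=14 v=5: DROP (t<19-4); WM=19
i=14 t=24 v=6: → [21,28); WM=24; [14,21) fires=26
i=15 t=21 v=7: → [21,28); WM=24
i=16 t=6 v=7: DROP (t<24-4); WM=24
i=17 t=25 v=8: → [21,28); WM=25
i=18 t=22 v=6: → [21,28); WM=25
i=19 t=30 v=7: → [28,35); WM=30; [21,28) fires=27
i=20 t=28 v=6: → [28,35); WM=30
i=21 t=34 v=9: → [28,35); WM=34
i=22 t=30 v=9: → [28,35); WM=34
i=23 t=29 v=1: DROP (t<34-4); WM=34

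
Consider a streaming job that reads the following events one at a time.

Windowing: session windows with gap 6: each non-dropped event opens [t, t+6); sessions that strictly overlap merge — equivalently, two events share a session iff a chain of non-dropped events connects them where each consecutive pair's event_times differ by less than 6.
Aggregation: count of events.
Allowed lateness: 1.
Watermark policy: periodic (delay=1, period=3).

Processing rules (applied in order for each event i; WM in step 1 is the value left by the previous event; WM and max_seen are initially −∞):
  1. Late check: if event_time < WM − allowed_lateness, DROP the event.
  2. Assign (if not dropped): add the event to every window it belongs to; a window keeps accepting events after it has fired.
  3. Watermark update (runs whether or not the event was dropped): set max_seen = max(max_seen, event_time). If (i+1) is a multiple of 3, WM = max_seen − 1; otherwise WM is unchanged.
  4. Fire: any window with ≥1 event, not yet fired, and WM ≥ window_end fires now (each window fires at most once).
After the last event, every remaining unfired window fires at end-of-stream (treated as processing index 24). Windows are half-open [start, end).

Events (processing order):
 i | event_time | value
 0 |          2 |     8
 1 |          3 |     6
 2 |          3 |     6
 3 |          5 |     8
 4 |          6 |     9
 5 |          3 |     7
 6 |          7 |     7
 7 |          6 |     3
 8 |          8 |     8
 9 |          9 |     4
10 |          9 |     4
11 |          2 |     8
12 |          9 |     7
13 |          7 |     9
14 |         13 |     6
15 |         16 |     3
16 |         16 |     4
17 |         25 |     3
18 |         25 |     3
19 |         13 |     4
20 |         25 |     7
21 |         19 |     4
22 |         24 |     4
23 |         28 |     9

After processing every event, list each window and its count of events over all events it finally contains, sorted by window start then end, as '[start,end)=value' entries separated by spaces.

i=0 t=2 v=8: → [2,8); WM=−∞
i=1 t=3 v=6: → [2,9); WM=−∞
i=2 t=3 v=6: → [2,9); WM=2
i=3 t=5 v=8: → [2,11); WM=2
i=4 t=6 v=9: → [2,12); WM=2
i=5 t=3 v=7: → [2,12); WM=5
i=6 t=7 v=7: → [2,13); WM=5
i=7 t=6 v=3: → [2,13); WM=5
i=8 t=8 v=8: → [2,14); WM=7
i=9 t=9 v=4: → [2,15); WM=7
i=10 t=9 v=4: → [2,15); WM=7
i=11 t=2 v=8: DROP (t<7-1); WM=8
i=12 t=9 v=7: → [2,15); WM=8
i=13 t=7 v=9: → [2,15); WM=8
i=14 t=13 v=6: → [2,19); WM=12
i=15 t=16 v=3: → [2,22); WM=12
i=16 t=16 v=4: → [2,22); WM=12
i=17 t=25 v=3: → [25,31); WM=24
i=18 t=25 v=3: → [25,31); WM=24
i=19 t=13 v=4: DROP (t<24-1); WM=24
i=20 t=25 v=7: → [25,31); WM=24
i=21 t=19 v=4: DROP (t<24-1); WM=24
i=22 t=24 v=4: → [24,31); WM=24
i=23 t=28 v=9: → [24,34); WM=27

[2,22)=16 [24,34)=5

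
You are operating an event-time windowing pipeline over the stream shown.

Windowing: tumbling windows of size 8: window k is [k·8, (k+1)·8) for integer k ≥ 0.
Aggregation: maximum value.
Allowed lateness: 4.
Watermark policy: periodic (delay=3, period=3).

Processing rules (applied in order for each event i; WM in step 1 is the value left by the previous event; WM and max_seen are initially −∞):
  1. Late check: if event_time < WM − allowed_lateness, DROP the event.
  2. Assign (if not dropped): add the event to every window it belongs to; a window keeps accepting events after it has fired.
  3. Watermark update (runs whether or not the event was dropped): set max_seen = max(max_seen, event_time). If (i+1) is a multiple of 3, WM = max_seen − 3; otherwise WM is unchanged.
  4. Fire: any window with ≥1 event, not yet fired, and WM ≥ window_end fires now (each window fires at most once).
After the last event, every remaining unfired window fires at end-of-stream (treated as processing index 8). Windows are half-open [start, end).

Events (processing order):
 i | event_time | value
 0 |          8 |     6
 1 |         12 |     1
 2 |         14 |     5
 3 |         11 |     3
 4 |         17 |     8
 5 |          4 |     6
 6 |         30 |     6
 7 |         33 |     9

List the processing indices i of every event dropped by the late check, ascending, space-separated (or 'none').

i=0 t=8 v=6: → [8,16); WM=−∞
i=1 t=12 v=1: → [8,16); WM=−∞
i=2 t=14 v=5: → [8,16); WM=11
i=3 t=11 v=3: → [8,16); WM=11
i=4 t=17 v=8: → [16,24); WM=11
i=5 t=4 v=6: DROP (t<11-4); WM=14
i=6 t=30 v=6: → [24,32); WM=14
i=7 t=33 v=9: → [32,40); WM=14

5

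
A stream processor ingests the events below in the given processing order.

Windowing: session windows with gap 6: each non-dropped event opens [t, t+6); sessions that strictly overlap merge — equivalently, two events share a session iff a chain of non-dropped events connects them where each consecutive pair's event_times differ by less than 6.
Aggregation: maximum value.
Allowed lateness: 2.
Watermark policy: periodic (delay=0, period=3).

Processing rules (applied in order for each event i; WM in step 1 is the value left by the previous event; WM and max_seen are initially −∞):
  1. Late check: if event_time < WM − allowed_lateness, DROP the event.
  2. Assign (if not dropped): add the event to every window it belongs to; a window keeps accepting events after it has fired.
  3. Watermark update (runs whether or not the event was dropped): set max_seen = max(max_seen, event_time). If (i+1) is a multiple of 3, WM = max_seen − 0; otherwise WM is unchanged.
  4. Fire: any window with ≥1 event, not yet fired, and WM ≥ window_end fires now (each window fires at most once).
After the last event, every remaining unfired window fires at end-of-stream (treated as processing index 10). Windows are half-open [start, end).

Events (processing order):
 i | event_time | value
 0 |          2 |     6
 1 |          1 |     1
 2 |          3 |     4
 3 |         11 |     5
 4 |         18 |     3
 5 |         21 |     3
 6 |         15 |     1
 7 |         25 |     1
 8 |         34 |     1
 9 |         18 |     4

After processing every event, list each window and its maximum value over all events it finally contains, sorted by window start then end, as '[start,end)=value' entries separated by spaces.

i=0 t=2 v=6: → [2,8); WM=−∞
i=1 t=1 v=1: → [1,8); WM=−∞
i=2 t=3 v=4: → [1,9); WM=3
i=3 t=11 v=5: → [11,17); WM=3
i=4 t=18 v=3: → [18,24); WM=3
i=5 t=21 v=3: → [18,27); WM=21
i=6 t=15 v=1: DROP (t<21-2); WM=21
i=7 t=25 v=1: → [18,31); WM=21
i=8 t=34 v=1: → [34,40); WM=34
i=9 t=18 v=4: DROP (t<34-2); WM=34

[1,9)=6 [11,17)=5 [18,31)=3 [34,40)=1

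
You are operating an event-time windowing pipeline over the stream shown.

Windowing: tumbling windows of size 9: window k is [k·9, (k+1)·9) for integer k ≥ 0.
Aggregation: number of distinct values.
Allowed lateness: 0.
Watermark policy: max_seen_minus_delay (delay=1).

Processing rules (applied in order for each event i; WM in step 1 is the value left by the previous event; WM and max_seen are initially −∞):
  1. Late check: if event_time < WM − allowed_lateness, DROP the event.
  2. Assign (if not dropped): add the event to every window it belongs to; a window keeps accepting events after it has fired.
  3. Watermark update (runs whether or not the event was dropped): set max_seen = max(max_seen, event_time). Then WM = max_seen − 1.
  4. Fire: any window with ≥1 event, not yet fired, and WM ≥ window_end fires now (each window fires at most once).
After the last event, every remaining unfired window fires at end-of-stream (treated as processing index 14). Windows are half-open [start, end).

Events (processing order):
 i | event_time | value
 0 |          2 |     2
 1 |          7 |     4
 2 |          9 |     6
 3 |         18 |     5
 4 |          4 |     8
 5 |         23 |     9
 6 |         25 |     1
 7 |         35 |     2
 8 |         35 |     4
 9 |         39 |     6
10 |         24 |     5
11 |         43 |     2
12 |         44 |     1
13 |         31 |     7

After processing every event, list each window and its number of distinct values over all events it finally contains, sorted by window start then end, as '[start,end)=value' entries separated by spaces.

[0,9)=2 [9,18)=1 [18,27)=3 [27,36)=2 [36,45)=3

i=0 t=2 v=2: → [0,9); WM=1
i=1 t=7 v=4: → [0,9); WM=6
i=2 t=9 v=6: → [9,18); WM=8
i=3 t=18 v=5: → [18,27); WM=17; [0,9) fires=2
i=4 t=4 v=8: DROP (t<17-0); WM=17
i=5 t=23 v=9: → [18,27); WM=22; [9,18) fires=1
i=6 t=25 v=1: → [18,27); WM=24
i=7 t=35 v=2: → [27,36); WM=34; [18,27) fires=3
i=8 t=35 v=4: → [27,36); WM=34
i=9 t=39 v=6: → [36,45); WM=38; [27,36) fires=2
i=10 t=24 v=5: DROP (t<38-0); WM=38
i=11 t=43 v=2: → [36,45); WM=42
i=12 t=44 v=1: → [36,45); WM=43
i=13 t=31 v=7: DROP (t<43-0); WM=43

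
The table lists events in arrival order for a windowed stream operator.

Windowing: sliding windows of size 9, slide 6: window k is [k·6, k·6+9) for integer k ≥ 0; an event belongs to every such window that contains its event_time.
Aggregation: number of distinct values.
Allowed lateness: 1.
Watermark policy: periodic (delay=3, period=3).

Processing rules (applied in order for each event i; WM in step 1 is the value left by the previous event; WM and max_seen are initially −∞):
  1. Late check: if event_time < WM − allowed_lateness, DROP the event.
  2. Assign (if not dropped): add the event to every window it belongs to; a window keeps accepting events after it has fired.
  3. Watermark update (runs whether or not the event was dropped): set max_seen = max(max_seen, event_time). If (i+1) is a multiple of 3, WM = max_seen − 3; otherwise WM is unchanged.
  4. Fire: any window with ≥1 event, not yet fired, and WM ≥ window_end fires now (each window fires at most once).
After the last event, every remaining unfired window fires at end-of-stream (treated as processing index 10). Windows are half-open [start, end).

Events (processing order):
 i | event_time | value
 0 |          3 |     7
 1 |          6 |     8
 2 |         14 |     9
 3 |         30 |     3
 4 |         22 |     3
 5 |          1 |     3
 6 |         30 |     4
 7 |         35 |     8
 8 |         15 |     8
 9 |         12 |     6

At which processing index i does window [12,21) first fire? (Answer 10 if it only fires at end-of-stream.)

5

i=0 t=3 v=7: → [0,9); WM=−∞
i=1 t=6 v=8: → [6,15),[0,9); WM=−∞
i=2 t=14 v=9: → [12,21),[6,15); WM=11; [0,9) fires=2
i=3 t=30 v=3: → [30,39),[24,33); WM=11
i=4 t=22 v=3: → [18,27); WM=11
i=5 t=1 v=3: DROP (t<11-1); WM=27; [6,15) fires=2 [12,21) fires=1 [18,27) fires=1
i=6 t=30 v=4: → [30,39),[24,33); WM=27
i=7 t=35 v=8: → [30,39); WM=27
i=8 t=15 v=8: DROP (t<27-1); WM=32
i=9 t=12 v=6: DROP (t<32-1); WM=32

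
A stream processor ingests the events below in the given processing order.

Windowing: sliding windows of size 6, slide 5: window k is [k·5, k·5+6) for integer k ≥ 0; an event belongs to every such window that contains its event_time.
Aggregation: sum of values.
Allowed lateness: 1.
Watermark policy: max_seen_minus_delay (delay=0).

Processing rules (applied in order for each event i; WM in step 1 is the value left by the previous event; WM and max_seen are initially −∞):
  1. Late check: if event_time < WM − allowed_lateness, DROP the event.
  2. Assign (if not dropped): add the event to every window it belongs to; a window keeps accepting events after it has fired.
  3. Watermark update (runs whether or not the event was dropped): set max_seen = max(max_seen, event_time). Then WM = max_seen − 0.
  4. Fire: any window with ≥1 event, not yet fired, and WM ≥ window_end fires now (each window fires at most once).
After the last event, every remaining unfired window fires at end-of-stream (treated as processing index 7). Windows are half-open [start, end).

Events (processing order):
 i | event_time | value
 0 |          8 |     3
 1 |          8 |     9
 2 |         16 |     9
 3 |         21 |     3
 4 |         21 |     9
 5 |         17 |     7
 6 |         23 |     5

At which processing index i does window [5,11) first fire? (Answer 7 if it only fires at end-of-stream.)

i=0 t=8 v=3: → [5,11); WM=8
i=1 t=8 v=9: → [5,11); WM=8
i=2 t=16 v=9: → [15,21); WM=16; [5,11) fires=12
i=3 t=21 v=3: → [20,26); WM=21; [15,21) fires=9
i=4 t=21 v=9: → [20,26); WM=21
i=5 t=17 v=7: DROP (t<21-1); WM=21
i=6 t=23 v=5: → [20,26); WM=23

2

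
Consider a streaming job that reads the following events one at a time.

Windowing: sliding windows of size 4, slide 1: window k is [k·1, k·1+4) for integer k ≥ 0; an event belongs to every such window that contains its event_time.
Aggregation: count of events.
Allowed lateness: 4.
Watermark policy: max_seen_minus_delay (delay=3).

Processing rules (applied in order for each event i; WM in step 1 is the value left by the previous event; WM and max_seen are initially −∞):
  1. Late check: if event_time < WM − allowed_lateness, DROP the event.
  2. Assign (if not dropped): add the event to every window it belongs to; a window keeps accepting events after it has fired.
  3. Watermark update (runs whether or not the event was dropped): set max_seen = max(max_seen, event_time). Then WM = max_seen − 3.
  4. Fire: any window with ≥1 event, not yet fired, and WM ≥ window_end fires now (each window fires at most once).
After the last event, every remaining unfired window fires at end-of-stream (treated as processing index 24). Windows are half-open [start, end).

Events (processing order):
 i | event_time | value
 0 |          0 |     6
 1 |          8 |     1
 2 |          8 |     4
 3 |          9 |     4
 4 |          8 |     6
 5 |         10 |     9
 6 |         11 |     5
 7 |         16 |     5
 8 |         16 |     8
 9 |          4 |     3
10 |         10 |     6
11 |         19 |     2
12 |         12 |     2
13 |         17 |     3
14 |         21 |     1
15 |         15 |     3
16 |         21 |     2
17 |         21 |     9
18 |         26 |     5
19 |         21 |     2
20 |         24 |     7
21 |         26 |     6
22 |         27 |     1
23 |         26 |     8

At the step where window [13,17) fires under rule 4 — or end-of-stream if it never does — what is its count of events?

2

i=0 t=0 v=6: → [0,4); WM=-3
i=1 t=8 v=1: → [8,12),[7,11),[6,10),[5,9); WM=5; [0,4) fires=1
i=2 t=8 v=4: → [8,12),[7,11),[6,10),[5,9); WM=5
i=3 t=9 v=4: → [9,13),[8,12),[7,11),[6,10); WM=6
i=4 t=8 v=6: → [8,12),[7,11),[6,10),[5,9); WM=6
i=5 t=10 v=9: → [10,14),[9,13),[8,12),[7,11); WM=7
i=6 t=11 v=5: → [11,15),[10,14),[9,13),[8,12); WM=8
i=7 t=16 v=5: → [16,20),[15,19),[14,18),[13,17); WM=13; [5,9) fires=3 [6,10) fires=4 [7,11) fires=5 [8,12) fires=6 [9,13) fires=3
i=8 t=16 v=8: → [16,20),[15,19),[14,18),[13,17); WM=13
i=9 t=4 v=3: DROP (t<13-4); WM=13
i=10 t=10 v=6: → [10,14),[9,13),[8,12),[7,11); WM=13
i=11 t=19 v=2: → [19,23),[18,22),[17,21),[16,20); WM=16; [10,14) fires=3 [11,15) fires=1
i=12 t=12 v=2: → [12,16),[11,15),[10,14),[9,13); WM=16; [12,16) fires=1
i=13 t=17 v=3: → [17,21),[16,20),[15,19),[14,18); WM=16
i=14 t=21 v=1: → [21,25),[20,24),[19,23),[18,22); WM=18; [13,17) fires=2 [14,18) fires=3
i=15 t=15 v=3: → [15,19),[14,18),[13,17),[12,16); WM=18
i=16 t=21 v=2: → [21,25),[20,24),[19,23),[18,22); WM=18
i=17 t=21 v=9: → [21,25),[20,24),[19,23),[18,22); WM=18
i=18 t=26 v=5: → [26,30),[25,29),[24,28),[23,27); WM=23; [15,19) fires=4 [16,20) fires=4 [17,21) fires=2 [18,22) fires=4 [19,23) fires=4
i=19 t=21 v=2: → [21,25),[20,24),[19,23),[18,22); WM=23
i=20 t=24 v=7: → [24,28),[23,27),[22,26),[21,25); WM=23
i=21 t=26 v=6: → [26,30),[25,29),[24,28),[23,27); WM=23
i=22 t=27 v=1: → [27,31),[26,30),[25,29),[24,28); WM=24; [20,24) fires=4
i=23 t=26 v=8: → [26,30),[25,29),[24,28),[23,27); WM=24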